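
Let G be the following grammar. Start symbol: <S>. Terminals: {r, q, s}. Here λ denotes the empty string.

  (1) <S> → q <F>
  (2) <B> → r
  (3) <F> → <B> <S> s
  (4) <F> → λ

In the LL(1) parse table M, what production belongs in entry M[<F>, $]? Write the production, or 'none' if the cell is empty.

<F> → λ

FIRST(<S>) = {q}
FIRST(<B>) = {r}
FIRST(<F>) = {λ, r}  (via <B> <S> s)
FOLLOW(<S>) includes $ since <S> is the start symbol.
FOLLOW(<S>): in <F>→<B> <S> s, <S> is followed by s with FIRST {s}. Thus FOLLOW(<S>) = {$, s}.
FOLLOW(<F>): in <S>→q <F>, the suffix after <F> is empty, so FOLLOW(<F>) ⊇ FOLLOW(<S>) = {$, s}. Thus FOLLOW(<F>) = {$, s}.
For <F> → <B> <S> s: FIRST(<B> <S> s) = {r}, so it goes in M[<F>, t] for t ∈ {r}.
For <F> → λ: FIRST(λ) = {λ}, so it goes in M[<F>, t] for t ∈ {}; since λ ∈ FIRST, also for every t ∈ FOLLOW(<F>) = {$, s}.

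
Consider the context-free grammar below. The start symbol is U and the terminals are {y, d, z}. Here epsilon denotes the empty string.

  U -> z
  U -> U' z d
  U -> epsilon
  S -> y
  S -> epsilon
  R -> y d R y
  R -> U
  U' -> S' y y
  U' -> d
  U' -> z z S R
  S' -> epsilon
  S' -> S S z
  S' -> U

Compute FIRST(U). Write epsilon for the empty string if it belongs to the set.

FIRST(S): from S->y we get {y}; from S->epsilon we get {epsilon}. So FIRST(S) = {epsilon, y}.
FIRST(U): from U->z we get {z}; from U->U' z d we get {d, y, z}; from U->epsilon we get {epsilon}. So FIRST(U) = {epsilon, d, y, z}.
FIRST(R): from R->y d R y we get {y}; from R->U we get {epsilon, d, y, z}. So FIRST(R) = {epsilon, d, y, z}.
FIRST(S'): from S'->epsilon we get {epsilon}; from S'->S S z we get {y, z}; from S'->U we get {epsilon, d, y, z}. So FIRST(S') = {epsilon, d, y, z}.
FIRST(U'): from U'->S' y y we get {d, y, z}; from U'->d we get {d}; from U'->z z S R we get {z}. So FIRST(U') = {d, y, z}.

{epsilon, d, y, z}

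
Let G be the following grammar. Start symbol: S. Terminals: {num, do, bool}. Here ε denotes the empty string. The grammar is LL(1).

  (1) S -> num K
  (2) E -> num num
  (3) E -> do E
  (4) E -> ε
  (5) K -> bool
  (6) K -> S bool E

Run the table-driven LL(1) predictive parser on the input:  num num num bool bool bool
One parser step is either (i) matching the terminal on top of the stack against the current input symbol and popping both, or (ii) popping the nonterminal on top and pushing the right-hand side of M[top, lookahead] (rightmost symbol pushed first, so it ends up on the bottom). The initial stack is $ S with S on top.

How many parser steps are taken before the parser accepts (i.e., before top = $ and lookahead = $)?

14

      Stack                  Input                         Action
   1  $ S                    num num num bool bool bool $  expand S -> num K
   2  $ K num                num num num bool bool bool $  match num
   3  $ K                    num num bool bool bool $      expand K -> S bool E
   4  $ E bool S             num num bool bool bool $      expand S -> num K
   5  $ E bool K num         num num bool bool bool $      match num
   6  $ E bool K             num bool bool bool $          expand K -> S bool E
   7  $ E bool E bool S      num bool bool bool $          expand S -> num K
   8  $ E bool E bool K num  num bool bool bool $          match num
   9  $ E bool E bool K      bool bool bool $              expand K -> bool
  10  $ E bool E bool bool   bool bool bool $              match bool
  11  $ E bool E bool        bool bool $                   match bool
  12  $ E bool E             bool $                        expand E -> ε
  13  $ E bool               bool $                        match bool
  14  $ E                    $                             expand E -> ε
Accept reached after 14 steps.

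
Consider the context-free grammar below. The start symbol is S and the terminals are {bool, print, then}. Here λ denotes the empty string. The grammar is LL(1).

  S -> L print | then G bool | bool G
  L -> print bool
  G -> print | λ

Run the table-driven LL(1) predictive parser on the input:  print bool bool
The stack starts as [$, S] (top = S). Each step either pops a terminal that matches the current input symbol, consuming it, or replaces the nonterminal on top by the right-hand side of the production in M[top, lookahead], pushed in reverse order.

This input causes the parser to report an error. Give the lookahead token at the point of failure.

bool

     Stack               Input              Action
  1  $ S                 print bool bool $  expand S -> L print
  2  $ print L           print bool bool $  expand L -> print bool
  3  $ print bool print  print bool bool $  match print
  4  $ print bool        bool bool $        match bool
  5  $ print             bool $             error: top is terminal print but lookahead is bool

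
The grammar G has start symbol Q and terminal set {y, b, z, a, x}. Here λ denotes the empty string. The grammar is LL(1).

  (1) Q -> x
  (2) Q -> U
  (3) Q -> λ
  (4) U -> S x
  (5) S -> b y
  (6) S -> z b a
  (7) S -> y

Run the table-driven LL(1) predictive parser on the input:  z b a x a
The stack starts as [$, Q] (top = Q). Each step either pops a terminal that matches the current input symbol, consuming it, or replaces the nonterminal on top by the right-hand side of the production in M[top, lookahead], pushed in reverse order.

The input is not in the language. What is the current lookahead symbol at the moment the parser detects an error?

a

     Stack      Input        Action
  1  $ Q        z b a x a $  expand Q -> U
  2  $ U        z b a x a $  expand U -> S x
  3  $ x S      z b a x a $  expand S -> z b a
  4  $ x a b z  z b a x a $  match z
  5  $ x a b    b a x a $    match b
  6  $ x a      a x a $      match a
  7  $ x        x a $        match x
  8  $          a $          error: stack empty but input remains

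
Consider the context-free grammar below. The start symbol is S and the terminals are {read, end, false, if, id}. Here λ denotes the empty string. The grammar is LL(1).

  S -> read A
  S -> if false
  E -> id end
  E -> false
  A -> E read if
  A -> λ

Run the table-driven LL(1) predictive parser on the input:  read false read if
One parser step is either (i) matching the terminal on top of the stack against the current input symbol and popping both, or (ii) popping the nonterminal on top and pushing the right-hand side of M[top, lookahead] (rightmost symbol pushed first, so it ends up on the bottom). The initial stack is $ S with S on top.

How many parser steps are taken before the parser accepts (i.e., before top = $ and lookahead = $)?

step 1: stack=$ S  input=read false read if $  — expand S -> read A
step 2: stack=$ A read  input=read false read if $  — match read
step 3: stack=$ A  input=false read if $  — expand A -> E read if
step 4: stack=$ if read E  input=false read if $  — expand E -> false
step 5: stack=$ if read false  input=false read if $  — match false
step 6: stack=$ if read  input=read if $  — match read
step 7: stack=$ if  input=if $  — match if
Accept reached after 7 steps.

7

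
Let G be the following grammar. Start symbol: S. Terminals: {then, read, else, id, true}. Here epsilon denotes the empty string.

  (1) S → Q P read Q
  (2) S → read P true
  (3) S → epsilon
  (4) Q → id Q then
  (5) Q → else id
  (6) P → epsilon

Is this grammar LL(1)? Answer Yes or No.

FIRST(S) = {epsilon, else, id, read}
FIRST(Q) = {else, id}
FIRST(P) = {epsilon}
FOLLOW(S) = {$}
FOLLOW(Q) = {$, read, then}
FOLLOW(P) = {read, true}
Each cell of M receives at most one production.

Yes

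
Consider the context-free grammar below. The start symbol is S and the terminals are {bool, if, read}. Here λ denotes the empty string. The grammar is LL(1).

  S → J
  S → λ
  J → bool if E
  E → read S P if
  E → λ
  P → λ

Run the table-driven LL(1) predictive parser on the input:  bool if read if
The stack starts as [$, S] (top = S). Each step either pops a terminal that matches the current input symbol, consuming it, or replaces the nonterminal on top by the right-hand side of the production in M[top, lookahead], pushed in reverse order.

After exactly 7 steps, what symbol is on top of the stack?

     Stack          Input              Action
  1  $ S            bool if read if $  expand S → J
  2  $ J            bool if read if $  expand J → bool if E
  3  $ E if bool    bool if read if $  match bool
  4  $ E if         if read if $       match if
  5  $ E            read if $          expand E → read S P if
  6  $ if P S read  read if $          match read
  7  $ if P S       if $               expand S → λ
Stack after step 7: $ if P (top = P).

P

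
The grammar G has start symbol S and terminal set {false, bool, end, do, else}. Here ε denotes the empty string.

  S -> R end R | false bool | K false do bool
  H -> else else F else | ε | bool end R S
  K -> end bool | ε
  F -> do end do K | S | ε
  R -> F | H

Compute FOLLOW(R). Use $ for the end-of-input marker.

FIRST(H) = {ε, bool, else}
FIRST(K) = {ε, end}
FIRST(S) = {bool, do, else, end, false}  (via R end R, K false do bool)
FIRST(F) = {ε, bool, do, else, end, false}  (via S)
FIRST(R) = {ε, bool, do, else, end, false}  (via F, H)
FOLLOW(S) includes $ since S is the start symbol.
FOLLOW(S): in H->bool end R S, the suffix after S is empty, so FOLLOW(S) ⊇ FOLLOW(H) = {$, bool, do, else, end, false}; in F->S, the suffix after S is empty, so FOLLOW(S) ⊇ FOLLOW(F) = {$, bool, do, else, end, false}. Thus FOLLOW(S) = {$, bool, do, else, end, false}.
FOLLOW(R): in S->R end R (occurrence 1), R is followed by end R with FIRST {end}; in S->R end R (occurrence 2), the suffix after R is empty, so FOLLOW(R) ⊇ FOLLOW(S) = {$, bool, do, else, end, false}; in H->bool end R S, R is followed by S with FIRST {bool, do, else, end, false}. Thus FOLLOW(R) = {$, bool, do, else, end, false}.
FOLLOW(H): in R->H, the suffix after H is empty, so FOLLOW(H) ⊇ FOLLOW(R) = {$, bool, do, else, end, false}. Thus FOLLOW(H) = {$, bool, do, else, end, false}.
FOLLOW(F): in H->else else F else, F is followed by else with FIRST {else}; in R->F, the suffix after F is empty, so FOLLOW(F) ⊇ FOLLOW(R) = {$, bool, do, else, end, false}. Thus FOLLOW(F) = {$, bool, do, else, end, false}.
FOLLOW(K): in S->K false do bool, K is followed by false do bool with FIRST {false}; in F->do end do K, the suffix after K is empty, so FOLLOW(K) ⊇ FOLLOW(F) = {$, bool, do, else, end, false}. Thus FOLLOW(K) = {$, bool, do, else, end, false}.

{$, bool, do, else, end, false}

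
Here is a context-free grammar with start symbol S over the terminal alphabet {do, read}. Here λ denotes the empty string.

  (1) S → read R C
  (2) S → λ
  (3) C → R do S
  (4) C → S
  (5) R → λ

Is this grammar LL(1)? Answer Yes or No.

Yes

FIRST(S) = {λ, read}
FIRST(C) = {λ, do, read}
FIRST(R) = {λ}
FOLLOW(S) = {$}
FOLLOW(C) = {$}
FOLLOW(R) = {$, do, read}
Each cell of M receives at most one production.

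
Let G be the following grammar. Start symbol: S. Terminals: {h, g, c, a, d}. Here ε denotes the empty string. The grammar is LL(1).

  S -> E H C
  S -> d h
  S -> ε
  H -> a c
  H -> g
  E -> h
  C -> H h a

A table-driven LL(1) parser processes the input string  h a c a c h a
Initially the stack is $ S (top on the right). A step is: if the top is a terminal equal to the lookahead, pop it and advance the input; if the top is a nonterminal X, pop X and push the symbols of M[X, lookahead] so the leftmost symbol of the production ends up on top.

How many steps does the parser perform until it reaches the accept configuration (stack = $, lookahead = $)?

step 1: stack=$ S  input=h a c a c h a $  — expand S -> E H C
step 2: stack=$ C H E  input=h a c a c h a $  — expand E -> h
step 3: stack=$ C H h  input=h a c a c h a $  — match h
step 4: stack=$ C H  input=a c a c h a $  — expand H -> a c
step 5: stack=$ C c a  input=a c a c h a $  — match a
step 6: stack=$ C c  input=c a c h a $  — match c
step 7: stack=$ C  input=a c h a $  — expand C -> H h a
step 8: stack=$ a h H  input=a c h a $  — expand H -> a c
step 9: stack=$ a h c a  input=a c h a $  — match a
step 10: stack=$ a h c  input=c h a $  — match c
step 11: stack=$ a h  input=h a $  — match h
step 12: stack=$ a  input=a $  — match a
Accept reached after 12 steps.

12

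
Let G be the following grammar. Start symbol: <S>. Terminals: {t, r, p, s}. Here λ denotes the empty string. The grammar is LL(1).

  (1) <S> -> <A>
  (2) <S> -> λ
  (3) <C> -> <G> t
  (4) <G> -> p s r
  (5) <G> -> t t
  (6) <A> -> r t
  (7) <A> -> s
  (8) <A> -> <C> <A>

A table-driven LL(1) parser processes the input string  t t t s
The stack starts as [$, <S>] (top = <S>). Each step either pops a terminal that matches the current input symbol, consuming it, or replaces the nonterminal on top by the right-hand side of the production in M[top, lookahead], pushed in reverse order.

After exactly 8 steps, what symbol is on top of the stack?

s

     Stack        Input      Action
  1  $ <S>        t t t s $  expand <S> -> <A>
  2  $ <A>        t t t s $  expand <A> -> <C> <A>
  3  $ <A> <C>    t t t s $  expand <C> -> <G> t
  4  $ <A> t <G>  t t t s $  expand <G> -> t t
  5  $ <A> t t t  t t t s $  match t
  6  $ <A> t t    t t s $    match t
  7  $ <A> t      t s $      match t
  8  $ <A>        s $        expand <A> -> s
Stack after step 8: $ s (top = s).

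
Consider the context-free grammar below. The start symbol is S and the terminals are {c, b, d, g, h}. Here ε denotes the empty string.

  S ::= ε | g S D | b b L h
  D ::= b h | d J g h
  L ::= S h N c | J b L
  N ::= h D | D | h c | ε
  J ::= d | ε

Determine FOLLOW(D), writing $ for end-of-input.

FIRST(S) = {ε, b, g}
FIRST(D) = {b, d}
FIRST(J) = {ε, d}
FIRST(L) = {b, d, g, h}  (via S h N c, J b L)
FIRST(N) = {ε, b, d, h}  (via D)
FOLLOW(S) includes $ since S is the start symbol.
FOLLOW(S): in S::=g S D, S is followed by D with FIRST {b, d}; in L::=S h N c, S is followed by h N c with FIRST {h}. Thus FOLLOW(S) = {$, b, d, h}.
FOLLOW(L): in S::=b b L h, L is followed by h with FIRST {h}; in L::=J b L, the suffix after L is empty (adds nothing new). Thus FOLLOW(L) = {h}.
FOLLOW(N): in L::=S h N c, N is followed by c with FIRST {c}. Thus FOLLOW(N) = {c}.
FOLLOW(D): in S::=g S D, the suffix after D is empty, so FOLLOW(D) ⊇ FOLLOW(S) = {$, b, d, h}; in N::=h D, the suffix after D is empty, so FOLLOW(D) ⊇ FOLLOW(N) = {c}; in N::=D, the suffix after D is empty, so FOLLOW(D) ⊇ FOLLOW(N) = {c}. Thus FOLLOW(D) = {$, b, c, d, h}.
FOLLOW(J): in D::=d J g h, J is followed by g h with FIRST {g}; in L::=J b L, J is followed by b L with FIRST {b}. Thus FOLLOW(J) = {b, g}.

{$, b, c, d, h}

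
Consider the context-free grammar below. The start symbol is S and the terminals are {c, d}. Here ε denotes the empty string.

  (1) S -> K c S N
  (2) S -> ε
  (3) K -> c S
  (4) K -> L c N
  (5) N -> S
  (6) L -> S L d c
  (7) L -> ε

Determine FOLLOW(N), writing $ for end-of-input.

{$, c, d}

FIRST(S): from S->K c S N we get {c, d}; from S->ε we get {ε}. So FIRST(S) = {ε, c, d}.
FIRST(N): from N->S we get {ε, c, d}. So FIRST(N) = {ε, c, d}.
FIRST(L): from L->S L d c we get {c, d}; from L->ε we get {ε}. So FIRST(L) = {ε, c, d}.
FIRST(K): from K->c S we get {c}; from K->L c N we get {c, d}. So FIRST(K) = {c, d}.
FOLLOW(S) includes $ since S is the start symbol.
FOLLOW(K): in S->K c S N, K is followed by c S N with FIRST {c}. Thus FOLLOW(K) = {c}.
FOLLOW(L): in K->L c N, L is followed by c N with FIRST {c}; in L->S L d c, L is followed by d c with FIRST {d}. Thus FOLLOW(L) = {c, d}.
FOLLOW(S): in S->K c S N, S is followed by N with FIRST {ε, c, d}; in S->K c S N, the suffix after S is nullable (adds nothing new); in K->c S, the suffix after S is empty, so FOLLOW(S) ⊇ FOLLOW(K) = {c}; in N->S, the suffix after S is empty, so FOLLOW(S) ⊇ FOLLOW(N) = {$, c, d}; in L->S L d c, S is followed by L d c with FIRST {c, d}. Thus FOLLOW(S) = {$, c, d}.
FOLLOW(N): in S->K c S N, the suffix after N is empty, so FOLLOW(N) ⊇ FOLLOW(S) = {$, c, d}; in K->L c N, the suffix after N is empty, so FOLLOW(N) ⊇ FOLLOW(K) = {c}. Thus FOLLOW(N) = {$, c, d}.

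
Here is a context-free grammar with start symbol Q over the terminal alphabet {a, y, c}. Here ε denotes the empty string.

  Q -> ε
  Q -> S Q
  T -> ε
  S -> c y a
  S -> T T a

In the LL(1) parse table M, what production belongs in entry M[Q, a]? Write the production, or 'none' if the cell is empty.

Q -> S Q

FIRST(T): from T->ε we get {ε}. So FIRST(T) = {ε}.
FIRST(S): from S->c y a we get {c}; from S->T T a we get {a}. So FIRST(S) = {a, c}.
FIRST(Q): from Q->ε we get {ε}; from Q->S Q we get {a, c}. So FIRST(Q) = {ε, a, c}.
FOLLOW(Q) includes $ since Q is the start symbol.
FOLLOW(Q): in Q->S Q, the suffix after Q is empty (adds nothing new). Thus FOLLOW(Q) = {$}.
For Q -> ε: FIRST(ε) = {ε}, so it goes in M[Q, t] for t ∈ {}; since ε ∈ FIRST, also for every t ∈ FOLLOW(Q) = {$}.
For Q -> S Q: FIRST(S Q) = {a, c}, so it goes in M[Q, t] for t ∈ {a, c}.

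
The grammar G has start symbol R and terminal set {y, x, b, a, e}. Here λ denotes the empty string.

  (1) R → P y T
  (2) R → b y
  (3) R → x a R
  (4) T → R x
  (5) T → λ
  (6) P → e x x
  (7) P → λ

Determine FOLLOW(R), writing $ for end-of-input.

FIRST(P): from P→e x x we get {e}; from P→λ we get {λ}. So FIRST(P) = {λ, e}.
FIRST(R): from R→P y T we get {e, y}; from R→b y we get {b}; from R→x a R we get {x}. So FIRST(R) = {b, e, x, y}.
FIRST(T): from T→R x we get {b, e, x, y}; from T→λ we get {λ}. So FIRST(T) = {λ, b, e, x, y}.
FOLLOW(R) includes $ since R is the start symbol.
FOLLOW(R): in R→x a R, the suffix after R is empty (adds nothing new); in T→R x, R is followed by x with FIRST {x}. Thus FOLLOW(R) = {$, x}.
FOLLOW(T): in R→P y T, the suffix after T is empty, so FOLLOW(T) ⊇ FOLLOW(R) = {$, x}. Thus FOLLOW(T) = {$, x}.
FOLLOW(P): in R→P y T, P is followed by y T with FIRST {y}. Thus FOLLOW(P) = {y}.

{$, x}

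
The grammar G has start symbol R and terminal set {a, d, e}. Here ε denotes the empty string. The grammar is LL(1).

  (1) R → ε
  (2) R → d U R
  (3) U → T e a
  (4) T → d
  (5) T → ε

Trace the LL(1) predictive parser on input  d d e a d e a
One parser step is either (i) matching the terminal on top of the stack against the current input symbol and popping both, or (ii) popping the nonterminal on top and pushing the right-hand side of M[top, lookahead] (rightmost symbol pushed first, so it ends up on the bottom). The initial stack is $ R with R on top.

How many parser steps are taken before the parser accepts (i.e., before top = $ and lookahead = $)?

      Stack      Input            Action
   1  $ R        d d e a d e a $  expand R → d U R
   2  $ R U d    d d e a d e a $  match d
   3  $ R U      d e a d e a $    expand U → T e a
   4  $ R a e T  d e a d e a $    expand T → d
   5  $ R a e d  d e a d e a $    match d
   6  $ R a e    e a d e a $      match e
   7  $ R a      a d e a $        match a
   8  $ R        d e a $          expand R → d U R
   9  $ R U d    d e a $          match d
  10  $ R U      e a $            expand U → T e a
  11  $ R a e T  e a $            expand T → ε
  12  $ R a e    e a $            match e
  13  $ R a      a $              match a
  14  $ R        $                expand R → ε
Accept reached after 14 steps.

14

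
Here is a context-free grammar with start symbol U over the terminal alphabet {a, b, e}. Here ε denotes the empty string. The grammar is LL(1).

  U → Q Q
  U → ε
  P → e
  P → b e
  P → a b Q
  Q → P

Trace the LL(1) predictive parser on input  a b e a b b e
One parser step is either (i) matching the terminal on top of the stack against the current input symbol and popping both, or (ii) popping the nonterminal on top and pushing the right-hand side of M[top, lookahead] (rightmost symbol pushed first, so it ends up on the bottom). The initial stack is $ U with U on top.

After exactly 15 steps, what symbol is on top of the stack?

e

      Stack      Input            Action
   1  $ U        a b e a b b e $  expand U → Q Q
   2  $ Q Q      a b e a b b e $  expand Q → P
   3  $ Q P      a b e a b b e $  expand P → a b Q
   4  $ Q Q b a  a b e a b b e $  match a
   5  $ Q Q b    b e a b b e $    match b
   6  $ Q Q      e a b b e $      expand Q → P
   7  $ Q P      e a b b e $      expand P → e
   8  $ Q e      e a b b e $      match e
   9  $ Q        a b b e $        expand Q → P
  10  $ P        a b b e $        expand P → a b Q
  11  $ Q b a    a b b e $        match a
  12  $ Q b      b b e $          match b
  13  $ Q        b e $            expand Q → P
  14  $ P        b e $            expand P → b e
  15  $ e b      b e $            match b
Stack after step 15: $ e (top = e).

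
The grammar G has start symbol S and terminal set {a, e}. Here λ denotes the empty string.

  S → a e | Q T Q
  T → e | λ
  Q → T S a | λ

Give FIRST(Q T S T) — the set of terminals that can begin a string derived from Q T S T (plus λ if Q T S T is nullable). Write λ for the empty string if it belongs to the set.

FIRST(T): from T→e we get {e}; from T→λ we get {λ}. So FIRST(T) = {λ, e}.
FIRST(S): from S→a e we get {a}; from S→Q T Q we get {λ, a, e}. So FIRST(S) = {λ, a, e}.
FIRST(Q): from Q→T S a we get {a, e}; from Q→λ we get {λ}. So FIRST(Q) = {λ, a, e}.
FIRST(Q T S T): take FIRST of each symbol in turn, carrying on past any symbol whose FIRST contains λ; result {λ, a, e}.

{λ, a, e}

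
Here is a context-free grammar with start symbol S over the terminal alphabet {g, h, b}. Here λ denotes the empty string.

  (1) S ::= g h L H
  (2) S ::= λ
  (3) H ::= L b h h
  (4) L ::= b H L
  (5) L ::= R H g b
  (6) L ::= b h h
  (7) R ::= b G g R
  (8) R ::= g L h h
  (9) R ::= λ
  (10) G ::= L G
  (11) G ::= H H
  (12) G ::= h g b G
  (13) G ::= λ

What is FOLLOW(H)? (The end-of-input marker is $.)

FIRST(S) = {λ, g}
FIRST(R) = {λ, b, g}
FIRST(H) = {b, g}  (via L b h h)
FIRST(L) = {b, g}  (via R H g b)
FIRST(G) = {λ, b, g, h}  (via L G, H H)
FOLLOW(S) includes $ since S is the start symbol.
FOLLOW(S): S appears on no right-hand side. Thus FOLLOW(S) = {$}.
FOLLOW(R): in L::=R H g b, R is followed by H g b with FIRST {b, g}; in R::=b G g R, the suffix after R is empty (adds nothing new). Thus FOLLOW(R) = {b, g}.
FOLLOW(G): in R::=b G g R, G is followed by g R with FIRST {g}; in G::=L G, the suffix after G is empty (adds nothing new); in G::=h g b G, the suffix after G is empty (adds nothing new). Thus FOLLOW(G) = {g}.
FOLLOW(H): in S::=g h L H, the suffix after H is empty, so FOLLOW(H) ⊇ FOLLOW(S) = {$}; in L::=b H L, H is followed by L with FIRST {b, g}; in L::=R H g b, H is followed by g b with FIRST {g}; in G::=H H (occurrence 1), H is followed by H with FIRST {b, g}; in G::=H H (occurrence 2), the suffix after H is empty, so FOLLOW(H) ⊇ FOLLOW(G) = {g}. Thus FOLLOW(H) = {$, b, g}.
FOLLOW(L): in S::=g h L H, L is followed by H with FIRST {b, g}; in H::=L b h h, L is followed by b h h with FIRST {b}; in L::=b H L, the suffix after L is empty (adds nothing new); in R::=g L h h, L is followed by h h with FIRST {h}; in G::=L G, L is followed by G with FIRST {λ, b, g, h}; in G::=L G, the suffix after L is nullable, so FOLLOW(L) ⊇ FOLLOW(G) = {g}. Thus FOLLOW(L) = {b, g, h}.

{$, b, g}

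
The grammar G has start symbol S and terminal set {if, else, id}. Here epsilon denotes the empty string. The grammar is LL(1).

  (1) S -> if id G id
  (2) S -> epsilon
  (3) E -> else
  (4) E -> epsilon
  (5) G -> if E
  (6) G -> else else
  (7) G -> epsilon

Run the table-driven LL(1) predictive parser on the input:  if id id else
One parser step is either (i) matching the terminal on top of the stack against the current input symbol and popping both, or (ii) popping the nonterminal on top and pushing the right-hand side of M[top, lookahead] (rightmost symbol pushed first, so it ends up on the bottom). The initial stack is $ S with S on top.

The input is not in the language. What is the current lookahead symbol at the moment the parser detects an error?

else

     Stack         Input            Action
  1  $ S           if id id else $  expand S -> if id G id
  2  $ id G id if  if id id else $  match if
  3  $ id G id     id id else $     match id
  4  $ id G        id else $        expand G -> epsilon
  5  $ id          id else $        match id
  6  $             else $           error: stack empty but input remains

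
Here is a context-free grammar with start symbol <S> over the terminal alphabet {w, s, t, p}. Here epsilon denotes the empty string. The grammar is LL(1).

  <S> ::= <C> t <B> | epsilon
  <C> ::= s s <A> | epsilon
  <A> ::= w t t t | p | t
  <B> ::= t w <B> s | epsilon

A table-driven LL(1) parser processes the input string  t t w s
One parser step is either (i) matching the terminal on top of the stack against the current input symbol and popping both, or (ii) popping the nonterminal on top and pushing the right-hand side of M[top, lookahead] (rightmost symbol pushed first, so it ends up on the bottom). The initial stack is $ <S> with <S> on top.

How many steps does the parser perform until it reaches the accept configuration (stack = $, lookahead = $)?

step 1: stack=$ <S>  input=t t w s $  — expand <S> ::= <C> t <B>
step 2: stack=$ <B> t <C>  input=t t w s $  — expand <C> ::= epsilon
step 3: stack=$ <B> t  input=t t w s $  — match t
step 4: stack=$ <B>  input=t w s $  — expand <B> ::= t w <B> s
step 5: stack=$ s <B> w t  input=t w s $  — match t
step 6: stack=$ s <B> w  input=w s $  — match w
step 7: stack=$ s <B>  input=s $  — expand <B> ::= epsilon
step 8: stack=$ s  input=s $  — match s
Accept reached after 8 steps.

8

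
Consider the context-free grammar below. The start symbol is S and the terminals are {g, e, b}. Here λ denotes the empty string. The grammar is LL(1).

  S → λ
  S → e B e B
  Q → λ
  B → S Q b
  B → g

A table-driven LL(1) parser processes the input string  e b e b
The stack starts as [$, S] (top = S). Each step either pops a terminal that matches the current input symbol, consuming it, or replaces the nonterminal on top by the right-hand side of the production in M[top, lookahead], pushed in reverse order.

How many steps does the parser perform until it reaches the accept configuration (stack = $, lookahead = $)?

11

step 1: stack=$ S  input=e b e b $  — expand S → e B e B
step 2: stack=$ B e B e  input=e b e b $  — match e
step 3: stack=$ B e B  input=b e b $  — expand B → S Q b
step 4: stack=$ B e b Q S  input=b e b $  — expand S → λ
step 5: stack=$ B e b Q  input=b e b $  — expand Q → λ
step 6: stack=$ B e b  input=b e b $  — match b
step 7: stack=$ B e  input=e b $  — match e
step 8: stack=$ B  input=b $  — expand B → S Q b
step 9: stack=$ b Q S  input=b $  — expand S → λ
step 10: stack=$ b Q  input=b $  — expand Q → λ
step 11: stack=$ b  input=b $  — match b
Accept reached after 11 steps.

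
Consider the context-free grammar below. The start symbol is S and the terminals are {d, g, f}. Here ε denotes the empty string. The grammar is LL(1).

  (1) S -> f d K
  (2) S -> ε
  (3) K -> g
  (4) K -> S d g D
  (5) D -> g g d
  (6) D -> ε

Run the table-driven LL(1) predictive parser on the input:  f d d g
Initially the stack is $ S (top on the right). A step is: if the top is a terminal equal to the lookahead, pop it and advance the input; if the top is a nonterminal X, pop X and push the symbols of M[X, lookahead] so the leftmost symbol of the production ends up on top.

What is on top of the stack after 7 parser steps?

step 1: stack=$ S  input=f d d g $  — expand S -> f d K
step 2: stack=$ K d f  input=f d d g $  — match f
step 3: stack=$ K d  input=d d g $  — match d
step 4: stack=$ K  input=d g $  — expand K -> S d g D
step 5: stack=$ D g d S  input=d g $  — expand S -> ε
step 6: stack=$ D g d  input=d g $  — match d
step 7: stack=$ D g  input=g $  — match g
Stack after step 7: $ D (top = D).

D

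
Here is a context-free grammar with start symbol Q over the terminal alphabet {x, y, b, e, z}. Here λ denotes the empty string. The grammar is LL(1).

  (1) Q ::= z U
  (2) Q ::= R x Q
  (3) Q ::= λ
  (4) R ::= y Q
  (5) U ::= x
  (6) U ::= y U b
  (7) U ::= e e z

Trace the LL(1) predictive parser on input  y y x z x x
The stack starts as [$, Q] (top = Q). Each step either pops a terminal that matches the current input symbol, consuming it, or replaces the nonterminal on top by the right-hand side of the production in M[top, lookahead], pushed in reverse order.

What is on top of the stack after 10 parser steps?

step 1: stack=$ Q  input=y y x z x x $  — expand Q ::= R x Q
step 2: stack=$ Q x R  input=y y x z x x $  — expand R ::= y Q
step 3: stack=$ Q x Q y  input=y y x z x x $  — match y
step 4: stack=$ Q x Q  input=y x z x x $  — expand Q ::= R x Q
step 5: stack=$ Q x Q x R  input=y x z x x $  — expand R ::= y Q
step 6: stack=$ Q x Q x Q y  input=y x z x x $  — match y
step 7: stack=$ Q x Q x Q  input=x z x x $  — expand Q ::= λ
step 8: stack=$ Q x Q x  input=x z x x $  — match x
step 9: stack=$ Q x Q  input=z x x $  — expand Q ::= z U
step 10: stack=$ Q x U z  input=z x x $  — match z
Stack after step 10: $ Q x U (top = U).

U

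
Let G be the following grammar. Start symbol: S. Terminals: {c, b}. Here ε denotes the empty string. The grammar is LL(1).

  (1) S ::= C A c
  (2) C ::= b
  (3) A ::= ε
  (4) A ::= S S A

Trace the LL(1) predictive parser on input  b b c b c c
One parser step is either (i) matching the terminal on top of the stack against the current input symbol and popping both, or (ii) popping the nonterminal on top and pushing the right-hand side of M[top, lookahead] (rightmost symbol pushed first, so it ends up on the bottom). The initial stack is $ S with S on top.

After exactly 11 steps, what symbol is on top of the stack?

step 1: stack=$ S  input=b b c b c c $  — expand S ::= C A c
step 2: stack=$ c A C  input=b b c b c c $  — expand C ::= b
step 3: stack=$ c A b  input=b b c b c c $  — match b
step 4: stack=$ c A  input=b c b c c $  — expand A ::= S S A
step 5: stack=$ c A S S  input=b c b c c $  — expand S ::= C A c
step 6: stack=$ c A S c A C  input=b c b c c $  — expand C ::= b
step 7: stack=$ c A S c A b  input=b c b c c $  — match b
step 8: stack=$ c A S c A  input=c b c c $  — expand A ::= ε
step 9: stack=$ c A S c  input=c b c c $  — match c
step 10: stack=$ c A S  input=b c c $  — expand S ::= C A c
step 11: stack=$ c A c A C  input=b c c $  — expand C ::= b
Stack after step 11: $ c A c A b (top = b).

b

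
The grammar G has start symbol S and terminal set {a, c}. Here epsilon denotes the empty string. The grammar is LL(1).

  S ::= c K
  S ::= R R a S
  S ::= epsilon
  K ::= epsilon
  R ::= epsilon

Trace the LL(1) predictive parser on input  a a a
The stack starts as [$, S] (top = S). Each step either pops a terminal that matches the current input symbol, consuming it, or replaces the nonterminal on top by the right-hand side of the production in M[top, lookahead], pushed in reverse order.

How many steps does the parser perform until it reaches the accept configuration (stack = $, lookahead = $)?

13

      Stack      Input    Action
   1  $ S        a a a $  expand S ::= R R a S
   2  $ S a R R  a a a $  expand R ::= epsilon
   3  $ S a R    a a a $  expand R ::= epsilon
   4  $ S a      a a a $  match a
   5  $ S        a a $    expand S ::= R R a S
   6  $ S a R R  a a $    expand R ::= epsilon
   7  $ S a R    a a $    expand R ::= epsilon
   8  $ S a      a a $    match a
   9  $ S        a $      expand S ::= R R a S
  10  $ S a R R  a $      expand R ::= epsilon
  11  $ S a R    a $      expand R ::= epsilon
  12  $ S a      a $      match a
  13  $ S        $        expand S ::= epsilon
Accept reached after 13 steps.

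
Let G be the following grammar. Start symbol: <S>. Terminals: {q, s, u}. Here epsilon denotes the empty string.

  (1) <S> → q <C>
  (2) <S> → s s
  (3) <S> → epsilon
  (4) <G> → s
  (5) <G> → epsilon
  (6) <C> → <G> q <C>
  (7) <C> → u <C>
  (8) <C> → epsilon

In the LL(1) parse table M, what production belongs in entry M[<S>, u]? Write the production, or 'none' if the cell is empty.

FIRST(<S>) = {epsilon, q, s}
FIRST(<G>) = {epsilon, s}
FIRST(<C>) = {epsilon, q, s, u}  (via <G> q <C>)
FOLLOW(<S>) includes $ since <S> is the start symbol.
FOLLOW(<S>): <S> appears on no right-hand side. Thus FOLLOW(<S>) = {$}.
For <S> → q <C>: FIRST(q <C>) = {q}, so it goes in M[<S>, t] for t ∈ {q}.
For <S> → s s: FIRST(s s) = {s}, so it goes in M[<S>, t] for t ∈ {s}.
For <S> → epsilon: FIRST(epsilon) = {epsilon}, so it goes in M[<S>, t] for t ∈ {}; since epsilon ∈ FIRST, also for every t ∈ FOLLOW(<S>) = {$}.
None of these place a production in M[<S>, u].

none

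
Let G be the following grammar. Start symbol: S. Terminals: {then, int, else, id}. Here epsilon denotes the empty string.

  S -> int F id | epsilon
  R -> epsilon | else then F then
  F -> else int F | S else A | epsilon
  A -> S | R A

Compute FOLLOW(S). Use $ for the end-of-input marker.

FIRST(S) = {epsilon, int}
FIRST(R) = {epsilon, else}
FIRST(F) = {epsilon, else, int}  (via S else A)
FIRST(A) = {epsilon, else, int}  (via S, R A)
FOLLOW(S) includes $ since S is the start symbol.
FOLLOW(F): in S->int F id, F is followed by id with FIRST {id}; in R->else then F then, F is followed by then with FIRST {then}; in F->else int F, the suffix after F is empty (adds nothing new). Thus FOLLOW(F) = {id, then}.
FOLLOW(A): in F->S else A, the suffix after A is empty, so FOLLOW(A) ⊇ FOLLOW(F) = {id, then}; in A->R A, the suffix after A is empty (adds nothing new). Thus FOLLOW(A) = {id, then}.
FOLLOW(S): in F->S else A, S is followed by else A with FIRST {else}; in A->S, the suffix after S is empty, so FOLLOW(S) ⊇ FOLLOW(A) = {id, then}. Thus FOLLOW(S) = {$, else, id, then}.
FOLLOW(R): in A->R A, R is followed by A with FIRST {epsilon, else, int}; in A->R A, the suffix after R is nullable, so FOLLOW(R) ⊇ FOLLOW(A) = {id, then}. Thus FOLLOW(R) = {else, id, int, then}.

{$, else, id, then}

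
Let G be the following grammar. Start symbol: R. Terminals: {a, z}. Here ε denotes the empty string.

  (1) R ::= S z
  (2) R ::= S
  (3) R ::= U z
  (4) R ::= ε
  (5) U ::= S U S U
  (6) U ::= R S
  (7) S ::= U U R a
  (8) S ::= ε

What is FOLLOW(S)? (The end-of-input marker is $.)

{$, a, z}

FIRST(R): from R::=S z we get {a, z}; from R::=S we get {ε, a, z}; from R::=U z we get {a, z}; from R::=ε we get {ε}. So FIRST(R) = {ε, a, z}.
FIRST(U): from U::=S U S U we get {ε, a, z}; from U::=R S we get {ε, a, z}. So FIRST(U) = {ε, a, z}.
FIRST(S): from S::=U U R a we get {a, z}; from S::=ε we get {ε}. So FIRST(S) = {ε, a, z}.
FOLLOW(R) includes $ since R is the start symbol.
FOLLOW(U): in R::=U z, U is followed by z with FIRST {z}; in U::=S U S U (occurrence 1), U is followed by S U with FIRST {ε, a, z}; in U::=S U S U (occurrence 1), the suffix after U is nullable (adds nothing new); in U::=S U S U (occurrence 2), the suffix after U is empty (adds nothing new); in S::=U U R a (occurrence 1), U is followed by U R a with FIRST {a, z}; in S::=U U R a (occurrence 2), U is followed by R a with FIRST {a, z}. Thus FOLLOW(U) = {a, z}.
FOLLOW(R): in U::=R S, R is followed by S with FIRST {ε, a, z}; in U::=R S, the suffix after R is nullable, so FOLLOW(R) ⊇ FOLLOW(U) = {a, z}; in S::=U U R a, R is followed by a with FIRST {a}. Thus FOLLOW(R) = {$, a, z}.
FOLLOW(S): in R::=S z, S is followed by z with FIRST {z}; in R::=S, the suffix after S is empty, so FOLLOW(S) ⊇ FOLLOW(R) = {$, a, z}; in U::=S U S U (occurrence 1), S is followed by U S U with FIRST {ε, a, z}; in U::=S U S U (occurrence 1), the suffix after S is nullable, so FOLLOW(S) ⊇ FOLLOW(U) = {a, z}; in U::=S U S U (occurrence 2), S is followed by U with FIRST {ε, a, z}; in U::=S U S U (occurrence 2), the suffix after S is nullable, so FOLLOW(S) ⊇ FOLLOW(U) = {a, z}; in U::=R S, the suffix after S is empty, so FOLLOW(S) ⊇ FOLLOW(U) = {a, z}. Thus FOLLOW(S) = {$, a, z}.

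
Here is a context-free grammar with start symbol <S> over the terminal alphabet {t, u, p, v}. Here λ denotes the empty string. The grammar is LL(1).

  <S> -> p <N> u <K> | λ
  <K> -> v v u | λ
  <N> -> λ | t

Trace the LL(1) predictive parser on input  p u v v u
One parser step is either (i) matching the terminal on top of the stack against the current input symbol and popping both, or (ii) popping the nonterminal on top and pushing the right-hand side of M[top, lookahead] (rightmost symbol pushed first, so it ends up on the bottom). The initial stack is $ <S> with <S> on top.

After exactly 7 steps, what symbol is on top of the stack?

u

step 1: stack=$ <S>  input=p u v v u $  — expand <S> -> p <N> u <K>
step 2: stack=$ <K> u <N> p  input=p u v v u $  — match p
step 3: stack=$ <K> u <N>  input=u v v u $  — expand <N> -> λ
step 4: stack=$ <K> u  input=u v v u $  — match u
step 5: stack=$ <K>  input=v v u $  — expand <K> -> v v u
step 6: stack=$ u v v  input=v v u $  — match v
step 7: stack=$ u v  input=v u $  — match v
Stack after step 7: $ u (top = u).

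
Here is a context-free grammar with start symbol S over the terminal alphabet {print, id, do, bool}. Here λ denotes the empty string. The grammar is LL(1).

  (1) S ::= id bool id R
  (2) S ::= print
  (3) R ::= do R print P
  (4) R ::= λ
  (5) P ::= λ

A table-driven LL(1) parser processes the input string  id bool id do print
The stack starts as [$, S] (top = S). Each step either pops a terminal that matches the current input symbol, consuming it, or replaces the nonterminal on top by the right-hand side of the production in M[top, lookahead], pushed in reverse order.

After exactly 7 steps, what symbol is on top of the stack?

print

     Stack           Input                  Action
  1  $ S             id bool id do print $  expand S ::= id bool id R
  2  $ R id bool id  id bool id do print $  match id
  3  $ R id bool     bool id do print $     match bool
  4  $ R id          id do print $          match id
  5  $ R             do print $             expand R ::= do R print P
  6  $ P print R do  do print $             match do
  7  $ P print R     print $                expand R ::= λ
Stack after step 7: $ P print (top = print).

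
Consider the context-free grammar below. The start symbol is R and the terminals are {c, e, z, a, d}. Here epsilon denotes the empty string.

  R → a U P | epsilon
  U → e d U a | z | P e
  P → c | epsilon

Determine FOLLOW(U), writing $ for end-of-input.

{$, a, c}

FIRST(R): from R→a U P we get {a}; from R→epsilon we get {epsilon}. So FIRST(R) = {epsilon, a}.
FIRST(P): from P→c we get {c}; from P→epsilon we get {epsilon}. So FIRST(P) = {epsilon, c}.
FIRST(U): from U→e d U a we get {e}; from U→z we get {z}; from U→P e we get {c, e}. So FIRST(U) = {c, e, z}.
FOLLOW(R) includes $ since R is the start symbol.
FOLLOW(R): R appears on no right-hand side. Thus FOLLOW(R) = {$}.
FOLLOW(U): in R→a U P, U is followed by P with FIRST {epsilon, c}; in R→a U P, the suffix after U is nullable, so FOLLOW(U) ⊇ FOLLOW(R) = {$}; in U→e d U a, U is followed by a with FIRST {a}. Thus FOLLOW(U) = {$, a, c}.
FOLLOW(P): in R→a U P, the suffix after P is empty, so FOLLOW(P) ⊇ FOLLOW(R) = {$}; in U→P e, P is followed by e with FIRST {e}. Thus FOLLOW(P) = {$, e}.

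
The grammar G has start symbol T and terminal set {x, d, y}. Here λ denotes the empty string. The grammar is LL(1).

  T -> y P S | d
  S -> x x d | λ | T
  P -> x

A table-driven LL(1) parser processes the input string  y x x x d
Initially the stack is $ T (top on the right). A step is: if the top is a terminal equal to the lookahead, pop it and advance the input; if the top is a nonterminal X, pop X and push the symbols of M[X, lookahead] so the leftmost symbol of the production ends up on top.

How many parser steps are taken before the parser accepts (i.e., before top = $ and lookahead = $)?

step 1: stack=$ T  input=y x x x d $  — expand T -> y P S
step 2: stack=$ S P y  input=y x x x d $  — match y
step 3: stack=$ S P  input=x x x d $  — expand P -> x
step 4: stack=$ S x  input=x x x d $  — match x
step 5: stack=$ S  input=x x d $  — expand S -> x x d
step 6: stack=$ d x x  input=x x d $  — match x
step 7: stack=$ d x  input=x d $  — match x
step 8: stack=$ d  input=d $  — match d
Accept reached after 8 steps.

8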